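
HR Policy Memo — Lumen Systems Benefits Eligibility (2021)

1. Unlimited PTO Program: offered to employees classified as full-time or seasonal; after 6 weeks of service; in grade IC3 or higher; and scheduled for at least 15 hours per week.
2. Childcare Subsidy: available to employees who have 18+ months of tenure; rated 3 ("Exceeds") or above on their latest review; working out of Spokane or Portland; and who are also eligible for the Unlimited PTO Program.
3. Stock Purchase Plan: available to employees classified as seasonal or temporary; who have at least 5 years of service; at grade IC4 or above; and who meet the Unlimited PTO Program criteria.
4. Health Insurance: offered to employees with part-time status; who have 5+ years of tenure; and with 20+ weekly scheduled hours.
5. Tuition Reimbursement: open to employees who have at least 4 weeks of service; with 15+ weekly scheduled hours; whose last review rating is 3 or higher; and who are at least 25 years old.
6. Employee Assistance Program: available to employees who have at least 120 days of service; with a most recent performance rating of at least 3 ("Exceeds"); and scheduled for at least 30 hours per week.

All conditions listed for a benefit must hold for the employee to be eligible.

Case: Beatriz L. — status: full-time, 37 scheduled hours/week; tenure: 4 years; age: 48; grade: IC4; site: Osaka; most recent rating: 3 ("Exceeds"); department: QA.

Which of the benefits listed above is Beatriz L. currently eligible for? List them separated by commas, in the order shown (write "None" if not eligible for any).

Unlimited PTO Program, Tuition Reimbursement, Employee Assistance Program

Unlimited PTO Program — status full-time ✓; service 4 years ≥ 6 weeks (≈42 days) ✓; grade IC4 ≥ IC3 ✓; 37 hrs/wk ≥ 15 ✓ → eligible.
Childcare Subsidy — service 4 years ≥ 18 months (≈540 days) ✓; rating 3 ≥ 3 ✓; site Osaka ✗ (not Spokane or Portland) → not eligible.
Stock Purchase Plan — status full-time ✗ (requires seasonal or temporary) → not eligible.
Health Insurance — status full-time ✗ (requires part-time) → not eligible.
Tuition Reimbursement — service 4 years ≥ 4 weeks (≈28 days) ✓; 37 hrs/wk ≥ 15 ✓; rating 3 ≥ 3 ✓; age 48 ≥ 25 ✓ → eligible.
Employee Assistance Program — service 4 years ≥ 120 days ✓; rating 3 ≥ 3 ✓; 37 hrs/wk ≥ 30 ✓ → eligible.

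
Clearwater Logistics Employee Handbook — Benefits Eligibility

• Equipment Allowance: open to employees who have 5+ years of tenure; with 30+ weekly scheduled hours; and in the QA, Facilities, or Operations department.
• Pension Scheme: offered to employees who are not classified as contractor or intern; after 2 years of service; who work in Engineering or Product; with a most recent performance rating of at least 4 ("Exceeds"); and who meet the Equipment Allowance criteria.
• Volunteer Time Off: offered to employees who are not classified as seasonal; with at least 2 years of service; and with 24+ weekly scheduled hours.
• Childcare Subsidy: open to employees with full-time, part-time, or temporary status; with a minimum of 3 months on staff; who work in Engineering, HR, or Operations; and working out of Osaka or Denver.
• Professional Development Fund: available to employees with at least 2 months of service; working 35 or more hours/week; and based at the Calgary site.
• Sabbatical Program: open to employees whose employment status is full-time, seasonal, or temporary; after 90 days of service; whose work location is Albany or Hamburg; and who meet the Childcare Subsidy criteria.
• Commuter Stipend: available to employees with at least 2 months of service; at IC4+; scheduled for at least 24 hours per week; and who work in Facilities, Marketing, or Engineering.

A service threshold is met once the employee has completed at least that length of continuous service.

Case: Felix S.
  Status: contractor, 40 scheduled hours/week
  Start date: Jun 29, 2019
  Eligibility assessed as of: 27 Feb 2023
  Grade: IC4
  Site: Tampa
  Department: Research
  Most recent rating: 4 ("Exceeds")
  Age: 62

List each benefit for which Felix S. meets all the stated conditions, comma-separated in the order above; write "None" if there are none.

Volunteer Time Off

Service from Jun 29, 2019 to 27 Feb 2023: 1339 days.
Equipment Allowance — service 1339 days < 5 years (≈1825 days) ✗ → not eligible.
Pension Scheme — status contractor ✗ (excluded) → not eligible.
Volunteer Time Off — status contractor ✓ (not excluded); service 1339 days ≥ 2 years (≈730 days) ✓; 40 hrs/wk ≥ 24 ✓ → eligible.
Childcare Subsidy — status contractor ✗ (requires full-time, part-time, or temporary) → not eligible.
Professional Development Fund — service 1339 days ≥ 2 months (≈60 days) ✓; 40 hrs/wk ≥ 35 ✓; site Tampa ✗ (not Calgary) → not eligible.
Sabbatical Program — status contractor ✗ (requires full-time, seasonal, or temporary) → not eligible.
Commuter Stipend — service 1339 days ≥ 2 months (≈60 days) ✓; grade IC4 ≥ IC4 ✓; 40 hrs/wk ≥ 24 ✓; dept Research ✗ → not eligible.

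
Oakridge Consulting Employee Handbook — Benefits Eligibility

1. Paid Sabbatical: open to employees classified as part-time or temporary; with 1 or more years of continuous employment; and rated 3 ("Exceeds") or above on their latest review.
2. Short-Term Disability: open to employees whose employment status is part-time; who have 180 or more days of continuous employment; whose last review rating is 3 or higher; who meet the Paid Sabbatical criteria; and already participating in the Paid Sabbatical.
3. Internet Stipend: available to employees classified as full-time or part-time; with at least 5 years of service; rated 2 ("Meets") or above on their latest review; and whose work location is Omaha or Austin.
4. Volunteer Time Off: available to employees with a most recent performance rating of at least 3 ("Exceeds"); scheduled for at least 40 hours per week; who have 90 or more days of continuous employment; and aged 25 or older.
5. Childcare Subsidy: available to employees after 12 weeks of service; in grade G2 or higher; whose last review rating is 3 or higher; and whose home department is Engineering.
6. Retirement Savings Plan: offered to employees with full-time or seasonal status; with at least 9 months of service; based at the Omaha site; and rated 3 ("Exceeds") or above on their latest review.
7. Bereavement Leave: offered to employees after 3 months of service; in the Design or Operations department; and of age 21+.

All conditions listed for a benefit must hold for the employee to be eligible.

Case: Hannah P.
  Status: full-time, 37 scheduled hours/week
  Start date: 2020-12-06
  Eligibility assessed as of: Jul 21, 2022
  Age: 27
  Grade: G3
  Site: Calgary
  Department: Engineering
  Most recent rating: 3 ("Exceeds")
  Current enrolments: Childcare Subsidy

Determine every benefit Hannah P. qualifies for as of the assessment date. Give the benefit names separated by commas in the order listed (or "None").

Childcare Subsidy

Service from 2020-12-06 to Jul 21, 2022: 592 days.
Paid Sabbatical — status full-time ✗ (requires part-time or temporary) → not eligible.
Short-Term Disability — status full-time ✗ (requires part-time) → not eligible.
Internet Stipend — status full-time ✓; service 592 days < 5 years (≈1825 days) ✗ → not eligible.
Volunteer Time Off — rating 3 ≥ 3 ✓; 37 hrs/wk < 40 ✗ → not eligible.
Childcare Subsidy — service 592 days ≥ 12 weeks (≈84 days) ✓; grade G3 ≥ G2 ✓; rating 3 ≥ 3 ✓; dept Engineering ✓ → eligible.
Retirement Savings Plan — status full-time ✓; service 592 days ≥ 9 months (≈270 days) ✓; site Calgary ✗ (not Omaha) → not eligible.
Bereavement Leave — service 592 days ≥ 3 months (≈90 days) ✓; dept Engineering ✗ → not eligible.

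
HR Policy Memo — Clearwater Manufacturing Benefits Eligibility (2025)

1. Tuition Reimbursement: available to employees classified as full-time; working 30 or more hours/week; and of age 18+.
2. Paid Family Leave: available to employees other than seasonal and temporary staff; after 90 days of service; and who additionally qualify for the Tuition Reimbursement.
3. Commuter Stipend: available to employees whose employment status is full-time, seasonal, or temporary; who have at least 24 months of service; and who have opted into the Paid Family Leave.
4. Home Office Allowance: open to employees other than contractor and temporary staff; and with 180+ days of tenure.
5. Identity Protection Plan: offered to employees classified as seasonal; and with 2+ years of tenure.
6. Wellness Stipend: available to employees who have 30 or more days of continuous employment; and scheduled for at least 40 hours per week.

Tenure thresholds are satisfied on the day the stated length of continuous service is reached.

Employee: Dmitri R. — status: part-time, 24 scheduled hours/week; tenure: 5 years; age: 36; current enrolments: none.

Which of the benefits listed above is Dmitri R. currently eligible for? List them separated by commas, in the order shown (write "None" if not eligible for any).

Tuition Reimbursement — status part-time ✗ (requires full-time) → not eligible.
Paid Family Leave — status part-time ✓ (not excluded); service 5 years ≥ 90 days ✓; not eligible for Tuition Reimbursement ✗ → not eligible.
Commuter Stipend — status part-time ✗ (requires full-time, seasonal, or temporary) → not eligible.
Home Office Allowance — status part-time ✓ (not excluded); service 5 years ≥ 180 days ✓ → eligible.
Identity Protection Plan — status part-time ✗ (requires seasonal) → not eligible.
Wellness Stipend — service 5 years ≥ 30 days ✓; 24 hrs/wk < 40 ✗ → not eligible.

Home Office Allowance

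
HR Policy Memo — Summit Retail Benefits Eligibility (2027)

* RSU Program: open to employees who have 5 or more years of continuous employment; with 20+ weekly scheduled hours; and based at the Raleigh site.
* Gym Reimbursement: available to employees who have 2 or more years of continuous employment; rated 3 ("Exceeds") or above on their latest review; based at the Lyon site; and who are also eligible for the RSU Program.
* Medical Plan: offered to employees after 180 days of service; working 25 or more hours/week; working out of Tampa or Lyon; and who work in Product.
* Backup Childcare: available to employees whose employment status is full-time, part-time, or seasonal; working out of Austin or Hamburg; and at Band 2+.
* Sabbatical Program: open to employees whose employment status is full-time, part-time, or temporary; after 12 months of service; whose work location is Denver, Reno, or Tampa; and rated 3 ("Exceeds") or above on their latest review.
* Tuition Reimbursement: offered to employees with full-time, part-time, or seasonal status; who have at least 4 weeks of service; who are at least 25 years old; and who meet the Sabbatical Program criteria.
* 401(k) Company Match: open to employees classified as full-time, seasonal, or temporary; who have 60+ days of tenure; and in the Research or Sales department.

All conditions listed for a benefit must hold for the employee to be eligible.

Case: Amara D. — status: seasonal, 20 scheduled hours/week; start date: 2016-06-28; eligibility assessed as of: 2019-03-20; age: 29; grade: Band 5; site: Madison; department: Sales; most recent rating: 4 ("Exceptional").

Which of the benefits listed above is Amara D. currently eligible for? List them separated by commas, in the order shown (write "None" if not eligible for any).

Service from 2016-06-28 to 2019-03-20: 995 days.
RSU Program — service 995 days < 5 years (≈1825 days) ✗ → not eligible.
Gym Reimbursement — service 995 days ≥ 2 years (≈730 days) ✓; rating 4 ≥ 3 ✓; site Madison ✗ (not Lyon) → not eligible.
Medical Plan — service 995 days ≥ 180 days ✓; 20 hrs/wk < 25 ✗ → not eligible.
Backup Childcare — status seasonal ✓; site Madison ✗ (not Austin or Hamburg) → not eligible.
Sabbatical Program — status seasonal ✗ (requires full-time, part-time, or temporary) → not eligible.
Tuition Reimbursement — status seasonal ✓; service 995 days ≥ 4 weeks (≈28 days) ✓; age 29 ≥ 25 ✓; not eligible for Sabbatical Program ✗ → not eligible.
401(k) Company Match — status seasonal ✓; service 995 days ≥ 60 days ✓; dept Sales ✓ → eligible.

401(k) Company Match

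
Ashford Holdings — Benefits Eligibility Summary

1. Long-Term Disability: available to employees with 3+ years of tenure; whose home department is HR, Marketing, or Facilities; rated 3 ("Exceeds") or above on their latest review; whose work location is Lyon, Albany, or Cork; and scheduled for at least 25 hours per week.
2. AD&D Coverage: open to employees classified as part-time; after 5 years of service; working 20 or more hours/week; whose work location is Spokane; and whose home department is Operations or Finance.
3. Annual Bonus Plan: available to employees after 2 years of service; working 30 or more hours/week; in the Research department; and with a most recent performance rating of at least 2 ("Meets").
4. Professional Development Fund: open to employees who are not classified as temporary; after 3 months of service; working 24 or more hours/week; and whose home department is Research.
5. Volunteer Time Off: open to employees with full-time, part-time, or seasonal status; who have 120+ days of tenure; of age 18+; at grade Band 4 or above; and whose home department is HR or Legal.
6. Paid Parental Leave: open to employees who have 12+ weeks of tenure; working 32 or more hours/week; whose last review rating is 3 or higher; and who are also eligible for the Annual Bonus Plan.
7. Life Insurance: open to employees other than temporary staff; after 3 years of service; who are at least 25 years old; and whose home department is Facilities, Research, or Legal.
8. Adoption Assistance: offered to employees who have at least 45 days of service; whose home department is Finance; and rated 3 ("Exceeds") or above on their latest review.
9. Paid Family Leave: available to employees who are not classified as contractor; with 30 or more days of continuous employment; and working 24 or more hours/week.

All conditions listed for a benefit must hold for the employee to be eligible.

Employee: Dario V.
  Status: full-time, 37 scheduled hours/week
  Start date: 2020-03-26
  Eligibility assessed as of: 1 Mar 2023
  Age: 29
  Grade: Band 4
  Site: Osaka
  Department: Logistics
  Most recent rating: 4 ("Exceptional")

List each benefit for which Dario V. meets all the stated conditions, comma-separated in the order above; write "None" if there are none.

Paid Family Leave

Service from 2020-03-26 to 1 Mar 2023: 1070 days.
Long-Term Disability — service 1070 days < 3 years (≈1095 days) ✗ → not eligible.
AD&D Coverage — status full-time ✗ (requires part-time) → not eligible.
Annual Bonus Plan — service 1070 days ≥ 2 years (≈730 days) ✓; 37 hrs/wk ≥ 30 ✓; dept Logistics ✗ → not eligible.
Professional Development Fund — status full-time ✓ (not excluded); service 1070 days ≥ 3 months (≈90 days) ✓; 37 hrs/wk ≥ 24 ✓; dept Logistics ✗ → not eligible.
Volunteer Time Off — status full-time ✓; service 1070 days ≥ 120 days ✓; age 29 ≥ 18 ✓; grade Band 4 ≥ Band 4 ✓; dept Logistics ✗ → not eligible.
Paid Parental Leave — service 1070 days ≥ 12 weeks (≈84 days) ✓; 37 hrs/wk ≥ 32 ✓; rating 4 ≥ 3 ✓; not eligible for Annual Bonus Plan ✗ → not eligible.
Life Insurance — status full-time ✓ (not excluded); service 1070 days < 3 years (≈1095 days) ✗ → not eligible.
Adoption Assistance — service 1070 days ≥ 45 days ✓; dept Logistics ✗ → not eligible.
Paid Family Leave — status full-time ✓ (not excluded); service 1070 days ≥ 30 days ✓; 37 hrs/wk ≥ 24 ✓ → eligible.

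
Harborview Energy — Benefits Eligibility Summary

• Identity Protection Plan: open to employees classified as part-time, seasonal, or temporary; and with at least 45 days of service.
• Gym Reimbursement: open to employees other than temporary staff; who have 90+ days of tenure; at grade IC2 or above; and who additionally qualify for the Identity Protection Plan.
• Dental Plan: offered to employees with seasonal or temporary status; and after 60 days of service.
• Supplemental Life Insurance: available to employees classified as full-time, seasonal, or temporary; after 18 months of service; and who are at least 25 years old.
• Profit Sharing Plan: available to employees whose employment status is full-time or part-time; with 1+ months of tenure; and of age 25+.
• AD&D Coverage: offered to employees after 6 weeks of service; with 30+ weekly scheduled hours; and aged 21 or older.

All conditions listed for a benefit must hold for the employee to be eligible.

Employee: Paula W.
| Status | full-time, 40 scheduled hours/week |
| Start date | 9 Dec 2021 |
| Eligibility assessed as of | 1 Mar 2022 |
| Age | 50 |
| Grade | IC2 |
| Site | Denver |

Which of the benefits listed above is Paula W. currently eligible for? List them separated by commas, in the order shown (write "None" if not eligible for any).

Profit Sharing Plan, AD&D Coverage

Service from 9 Dec 2021 to 1 Mar 2022: 82 days.
Identity Protection Plan — status full-time ✗ (requires part-time, seasonal, or temporary) → not eligible.
Gym Reimbursement — status full-time ✓ (not excluded); service 82 days < 90 days ✗ → not eligible.
Dental Plan — status full-time ✗ (requires seasonal or temporary) → not eligible.
Supplemental Life Insurance — status full-time ✓; service 82 days < 18 months (≈540 days) ✗ → not eligible.
Profit Sharing Plan — status full-time ✓; service 82 days ≥ 1 month (≈30 days) ✓; age 50 ≥ 25 ✓ → eligible.
AD&D Coverage — service 82 days ≥ 6 weeks (≈42 days) ✓; 40 hrs/wk ≥ 30 ✓; age 50 ≥ 21 ✓ → eligible.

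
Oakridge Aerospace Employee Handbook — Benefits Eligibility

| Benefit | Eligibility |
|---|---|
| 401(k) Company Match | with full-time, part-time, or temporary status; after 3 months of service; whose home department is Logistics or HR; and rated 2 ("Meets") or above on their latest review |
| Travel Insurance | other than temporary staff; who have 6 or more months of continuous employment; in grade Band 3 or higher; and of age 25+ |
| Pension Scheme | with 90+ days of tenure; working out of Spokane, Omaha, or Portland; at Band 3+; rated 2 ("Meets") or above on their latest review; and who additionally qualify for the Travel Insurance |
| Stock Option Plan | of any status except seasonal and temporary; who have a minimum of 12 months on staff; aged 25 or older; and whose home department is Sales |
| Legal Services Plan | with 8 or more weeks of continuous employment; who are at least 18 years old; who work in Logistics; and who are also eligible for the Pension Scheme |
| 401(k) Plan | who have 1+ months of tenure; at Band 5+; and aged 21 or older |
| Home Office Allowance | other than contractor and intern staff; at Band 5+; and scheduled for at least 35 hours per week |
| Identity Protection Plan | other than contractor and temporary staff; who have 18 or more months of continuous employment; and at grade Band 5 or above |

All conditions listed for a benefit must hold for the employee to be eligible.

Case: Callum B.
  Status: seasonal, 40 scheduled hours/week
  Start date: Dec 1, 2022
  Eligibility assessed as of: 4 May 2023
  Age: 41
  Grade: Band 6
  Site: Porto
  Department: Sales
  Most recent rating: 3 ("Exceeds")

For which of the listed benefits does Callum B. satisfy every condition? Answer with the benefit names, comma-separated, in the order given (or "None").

401(k) Plan, Home Office Allowance

Service from Dec 1, 2022 to 4 May 2023: 154 days.
401(k) Company Match — status seasonal ✗ (requires full-time, part-time, or temporary) → not eligible.
Travel Insurance — status seasonal ✓ (not excluded); service 154 days < 6 months (≈180 days) ✗ → not eligible.
Pension Scheme — service 154 days ≥ 90 days ✓; site Porto ✗ (not Spokane, Omaha, or Portland) → not eligible.
Stock Option Plan — status seasonal ✗ (excluded) → not eligible.
Legal Services Plan — service 154 days ≥ 8 weeks (≈56 days) ✓; age 41 ≥ 18 ✓; dept Sales ✗ → not eligible.
401(k) Plan — service 154 days ≥ 1 month (≈30 days) ✓; grade Band 6 ≥ Band 5 ✓; age 41 ≥ 21 ✓ → eligible.
Home Office Allowance — status seasonal ✓ (not excluded); grade Band 6 ≥ Band 5 ✓; 40 hrs/wk ≥ 35 ✓ → eligible.
Identity Protection Plan — status seasonal ✓ (not excluded); service 154 days < 18 months (≈540 days) ✗ → not eligible.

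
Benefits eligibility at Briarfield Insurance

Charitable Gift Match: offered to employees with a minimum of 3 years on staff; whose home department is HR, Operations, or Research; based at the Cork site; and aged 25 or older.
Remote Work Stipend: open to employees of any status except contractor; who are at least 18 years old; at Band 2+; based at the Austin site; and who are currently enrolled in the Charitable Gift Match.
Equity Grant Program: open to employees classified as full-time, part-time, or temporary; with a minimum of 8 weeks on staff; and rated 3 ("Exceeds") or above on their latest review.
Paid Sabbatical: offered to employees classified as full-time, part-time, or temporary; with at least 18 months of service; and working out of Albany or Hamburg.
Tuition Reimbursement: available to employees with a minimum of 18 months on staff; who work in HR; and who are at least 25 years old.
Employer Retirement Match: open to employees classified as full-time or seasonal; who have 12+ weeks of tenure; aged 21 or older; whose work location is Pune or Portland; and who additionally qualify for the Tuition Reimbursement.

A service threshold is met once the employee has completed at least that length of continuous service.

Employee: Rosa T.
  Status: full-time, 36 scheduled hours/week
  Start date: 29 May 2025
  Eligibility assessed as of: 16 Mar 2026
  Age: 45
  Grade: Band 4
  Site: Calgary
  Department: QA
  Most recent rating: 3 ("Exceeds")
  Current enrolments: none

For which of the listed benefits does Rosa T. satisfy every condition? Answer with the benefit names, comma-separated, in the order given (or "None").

Equity Grant Program

Service from 29 May 2025 to 16 Mar 2026: 291 days.
Charitable Gift Match — service 291 days < 3 years (≈1095 days) ✗ → not eligible.
Remote Work Stipend — status full-time ✓ (not excluded); age 45 ≥ 18 ✓; grade Band 4 ≥ Band 2 ✓; site Calgary ✗ (not Austin) → not eligible.
Equity Grant Program — status full-time ✓; service 291 days ≥ 8 weeks (≈56 days) ✓; rating 3 ≥ 3 ✓ → eligible.
Paid Sabbatical — status full-time ✓; service 291 days < 18 months (≈540 days) ✗ → not eligible.
Tuition Reimbursement — service 291 days < 18 months (≈540 days) ✗ → not eligible.
Employer Retirement Match — status full-time ✓; service 291 days ≥ 12 weeks (≈84 days) ✓; age 45 ≥ 21 ✓; site Calgary ✗ (not Pune or Portland) → not eligible.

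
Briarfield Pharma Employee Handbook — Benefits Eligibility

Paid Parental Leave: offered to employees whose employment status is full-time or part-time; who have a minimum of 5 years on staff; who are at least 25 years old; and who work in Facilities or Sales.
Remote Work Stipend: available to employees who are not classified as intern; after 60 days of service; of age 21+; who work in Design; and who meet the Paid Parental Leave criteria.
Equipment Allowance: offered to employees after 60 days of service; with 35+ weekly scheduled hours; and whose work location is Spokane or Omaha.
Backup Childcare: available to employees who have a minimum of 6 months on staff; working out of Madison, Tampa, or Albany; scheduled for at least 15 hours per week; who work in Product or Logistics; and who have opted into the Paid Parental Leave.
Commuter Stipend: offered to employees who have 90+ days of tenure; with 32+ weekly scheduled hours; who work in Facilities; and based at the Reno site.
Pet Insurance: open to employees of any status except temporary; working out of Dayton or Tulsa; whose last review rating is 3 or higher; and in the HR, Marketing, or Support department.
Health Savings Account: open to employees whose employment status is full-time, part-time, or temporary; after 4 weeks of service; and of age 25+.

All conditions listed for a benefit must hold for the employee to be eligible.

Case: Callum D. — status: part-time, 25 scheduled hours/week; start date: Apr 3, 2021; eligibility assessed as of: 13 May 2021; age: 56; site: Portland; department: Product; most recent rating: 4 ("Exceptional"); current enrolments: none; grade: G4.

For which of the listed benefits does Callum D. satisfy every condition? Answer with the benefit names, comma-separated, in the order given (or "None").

Health Savings Account

Service from Apr 3, 2021 to 13 May 2021: 40 days.
Paid Parental Leave — status part-time ✓; service 40 days < 5 years (≈1825 days) ✗ → not eligible.
Remote Work Stipend — status part-time ✓ (not excluded); service 40 days < 60 days ✗ → not eligible.
Equipment Allowance — service 40 days < 60 days ✗ → not eligible.
Backup Childcare — service 40 days < 6 months (≈180 days) ✗ → not eligible.
Commuter Stipend — service 40 days < 90 days ✗ → not eligible.
Pet Insurance — status part-time ✓ (not excluded); site Portland ✗ (not Dayton or Tulsa) → not eligible.
Health Savings Account — status part-time ✓; service 40 days ≥ 4 weeks (≈28 days) ✓; age 56 ≥ 25 ✓ → eligible.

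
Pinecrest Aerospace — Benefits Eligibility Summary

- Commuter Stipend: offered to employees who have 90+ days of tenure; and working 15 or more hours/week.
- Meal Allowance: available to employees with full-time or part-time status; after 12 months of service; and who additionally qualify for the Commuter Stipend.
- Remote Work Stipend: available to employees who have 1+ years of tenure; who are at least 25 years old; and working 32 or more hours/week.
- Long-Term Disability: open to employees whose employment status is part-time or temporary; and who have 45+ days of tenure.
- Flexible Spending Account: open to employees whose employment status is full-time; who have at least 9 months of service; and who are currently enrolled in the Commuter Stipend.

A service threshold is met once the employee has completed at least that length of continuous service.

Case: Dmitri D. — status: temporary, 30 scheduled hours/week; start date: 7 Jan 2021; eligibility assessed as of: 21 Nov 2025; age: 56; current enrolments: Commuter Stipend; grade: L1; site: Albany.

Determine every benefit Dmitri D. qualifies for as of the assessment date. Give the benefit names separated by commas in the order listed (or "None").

Service from 7 Jan 2021 to 21 Nov 2025: 1779 days.
Commuter Stipend — service 1779 days ≥ 90 days ✓; 30 hrs/wk ≥ 15 ✓ → eligible.
Meal Allowance — status temporary ✗ (requires full-time or part-time) → not eligible.
Remote Work Stipend — service 1779 days ≥ 1 year (≈365 days) ✓; age 56 ≥ 25 ✓; 30 hrs/wk < 32 ✗ → not eligible.
Long-Term Disability — status temporary ✓; service 1779 days ≥ 45 days ✓ → eligible.
Flexible Spending Account — status temporary ✗ (requires full-time) → not eligible.

Commuter Stipend, Long-Term Disability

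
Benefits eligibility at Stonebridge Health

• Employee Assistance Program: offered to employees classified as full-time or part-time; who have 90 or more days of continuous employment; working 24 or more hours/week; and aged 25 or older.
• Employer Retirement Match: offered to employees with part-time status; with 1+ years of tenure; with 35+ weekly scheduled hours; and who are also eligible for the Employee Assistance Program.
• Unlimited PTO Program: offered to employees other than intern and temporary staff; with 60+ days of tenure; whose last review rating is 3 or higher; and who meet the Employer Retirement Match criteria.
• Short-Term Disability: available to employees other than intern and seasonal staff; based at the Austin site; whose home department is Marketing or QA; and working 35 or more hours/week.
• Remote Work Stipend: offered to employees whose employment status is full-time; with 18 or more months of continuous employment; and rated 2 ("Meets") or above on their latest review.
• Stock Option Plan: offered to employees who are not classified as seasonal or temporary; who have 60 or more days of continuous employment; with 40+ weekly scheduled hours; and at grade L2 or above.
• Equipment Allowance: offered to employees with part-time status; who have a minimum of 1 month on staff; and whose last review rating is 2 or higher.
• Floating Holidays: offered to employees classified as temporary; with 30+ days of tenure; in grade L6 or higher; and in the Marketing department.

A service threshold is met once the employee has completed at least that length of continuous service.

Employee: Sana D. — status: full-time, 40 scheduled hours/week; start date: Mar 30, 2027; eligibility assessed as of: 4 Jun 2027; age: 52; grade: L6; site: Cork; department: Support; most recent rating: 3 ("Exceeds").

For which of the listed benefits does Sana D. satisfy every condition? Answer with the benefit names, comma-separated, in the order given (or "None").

Service from Mar 30, 2027 to 4 Jun 2027: 66 days.
Employee Assistance Program — status full-time ✓; service 66 days < 90 days ✗ → not eligible.
Employer Retirement Match — status full-time ✗ (requires part-time) → not eligible.
Unlimited PTO Program — status full-time ✓ (not excluded); service 66 days ≥ 60 days ✓; rating 3 ≥ 3 ✓; not eligible for Employer Retirement Match ✗ → not eligible.
Short-Term Disability — status full-time ✓ (not excluded); site Cork ✗ (not Austin) → not eligible.
Remote Work Stipend — status full-time ✓; service 66 days < 18 months (≈540 days) ✗ → not eligible.
Stock Option Plan — status full-time ✓ (not excluded); service 66 days ≥ 60 days ✓; 40 hrs/wk ≥ 40 ✓; grade L6 ≥ L2 ✓ → eligible.
Equipment Allowance — status full-time ✗ (requires part-time) → not eligible.
Floating Holidays — status full-time ✗ (requires temporary) → not eligible.

Stock Option Plan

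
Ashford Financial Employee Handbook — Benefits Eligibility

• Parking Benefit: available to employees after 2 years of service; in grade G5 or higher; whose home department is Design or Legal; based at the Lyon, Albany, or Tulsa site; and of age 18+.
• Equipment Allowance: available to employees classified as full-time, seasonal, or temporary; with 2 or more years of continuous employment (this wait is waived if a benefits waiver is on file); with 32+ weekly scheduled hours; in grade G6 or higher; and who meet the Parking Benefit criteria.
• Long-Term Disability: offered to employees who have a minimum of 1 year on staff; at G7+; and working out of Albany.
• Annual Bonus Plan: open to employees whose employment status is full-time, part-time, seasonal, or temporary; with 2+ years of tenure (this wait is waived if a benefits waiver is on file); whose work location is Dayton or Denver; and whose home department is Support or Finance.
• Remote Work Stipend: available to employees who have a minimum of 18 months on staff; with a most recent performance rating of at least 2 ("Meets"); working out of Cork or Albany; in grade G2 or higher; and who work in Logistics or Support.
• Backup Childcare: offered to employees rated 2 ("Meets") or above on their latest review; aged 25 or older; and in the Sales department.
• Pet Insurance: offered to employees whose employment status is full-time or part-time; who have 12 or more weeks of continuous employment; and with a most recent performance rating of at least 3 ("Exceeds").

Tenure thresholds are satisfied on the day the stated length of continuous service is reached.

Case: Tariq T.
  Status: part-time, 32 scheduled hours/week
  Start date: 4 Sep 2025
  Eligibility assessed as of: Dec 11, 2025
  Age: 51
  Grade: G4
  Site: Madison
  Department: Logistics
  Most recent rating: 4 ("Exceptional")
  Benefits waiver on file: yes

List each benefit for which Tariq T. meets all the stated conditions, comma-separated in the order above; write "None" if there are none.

Pet Insurance

Service from 4 Sep 2025 to Dec 11, 2025: 98 days.
Parking Benefit — service 98 days < 2 years (≈730 days) ✗ → not eligible.
Equipment Allowance — status part-time ✗ (requires full-time, seasonal, or temporary) → not eligible.
Long-Term Disability — service 98 days < 1 year (≈365 days) ✗ → not eligible.
Annual Bonus Plan — status part-time ✓; benefits waiver on file ✓; site Madison ✗ (not Dayton or Denver) → not eligible.
Remote Work Stipend — service 98 days < 18 months (≈540 days) ✗ → not eligible.
Backup Childcare — rating 4 ≥ 2 ✓; age 51 ≥ 25 ✓; dept Logistics ✗ → not eligible.
Pet Insurance — status part-time ✓; service 98 days ≥ 12 weeks (≈84 days) ✓; rating 4 ≥ 3 ✓ → eligible.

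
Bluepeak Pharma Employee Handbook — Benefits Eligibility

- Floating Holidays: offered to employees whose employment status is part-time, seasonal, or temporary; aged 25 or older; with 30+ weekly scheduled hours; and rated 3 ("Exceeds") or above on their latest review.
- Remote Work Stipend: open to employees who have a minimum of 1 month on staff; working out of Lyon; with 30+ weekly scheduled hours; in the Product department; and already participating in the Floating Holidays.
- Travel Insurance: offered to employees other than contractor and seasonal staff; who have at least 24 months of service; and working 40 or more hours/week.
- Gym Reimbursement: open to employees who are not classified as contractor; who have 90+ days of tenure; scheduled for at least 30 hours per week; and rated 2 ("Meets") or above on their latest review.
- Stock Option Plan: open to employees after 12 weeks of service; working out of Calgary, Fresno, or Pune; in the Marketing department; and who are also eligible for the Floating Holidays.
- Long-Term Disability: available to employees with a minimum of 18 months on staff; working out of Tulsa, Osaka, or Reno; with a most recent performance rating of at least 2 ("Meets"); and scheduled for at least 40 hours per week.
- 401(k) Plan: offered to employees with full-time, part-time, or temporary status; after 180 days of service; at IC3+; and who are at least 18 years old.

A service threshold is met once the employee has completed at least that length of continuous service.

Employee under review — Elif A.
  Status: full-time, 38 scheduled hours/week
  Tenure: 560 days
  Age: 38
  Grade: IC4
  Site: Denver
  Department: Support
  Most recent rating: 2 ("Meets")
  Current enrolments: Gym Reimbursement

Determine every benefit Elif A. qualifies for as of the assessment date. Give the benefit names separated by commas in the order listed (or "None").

Floating Holidays — status full-time ✗ (requires part-time, seasonal, or temporary) → not eligible.
Remote Work Stipend — service 560 days ≥ 1 month (≈30 days) ✓; site Denver ✗ (not Lyon) → not eligible.
Travel Insurance — status full-time ✓ (not excluded); service 560 days < 24 months (≈720 days) ✗ → not eligible.
Gym Reimbursement — status full-time ✓ (not excluded); service 560 days ≥ 90 days ✓; 38 hrs/wk ≥ 30 ✓; rating 2 ≥ 2 ✓ → eligible.
Stock Option Plan — service 560 days ≥ 12 weeks (≈84 days) ✓; site Denver ✗ (not Calgary, Fresno, or Pune) → not eligible.
Long-Term Disability — service 560 days ≥ 18 months (≈540 days) ✓; site Denver ✗ (not Tulsa, Osaka, or Reno) → not eligible.
401(k) Plan — status full-time ✓; service 560 days ≥ 180 days ✓; grade IC4 ≥ IC3 ✓; age 38 ≥ 18 ✓ → eligible.

Gym Reimbursement, 401(k) Plan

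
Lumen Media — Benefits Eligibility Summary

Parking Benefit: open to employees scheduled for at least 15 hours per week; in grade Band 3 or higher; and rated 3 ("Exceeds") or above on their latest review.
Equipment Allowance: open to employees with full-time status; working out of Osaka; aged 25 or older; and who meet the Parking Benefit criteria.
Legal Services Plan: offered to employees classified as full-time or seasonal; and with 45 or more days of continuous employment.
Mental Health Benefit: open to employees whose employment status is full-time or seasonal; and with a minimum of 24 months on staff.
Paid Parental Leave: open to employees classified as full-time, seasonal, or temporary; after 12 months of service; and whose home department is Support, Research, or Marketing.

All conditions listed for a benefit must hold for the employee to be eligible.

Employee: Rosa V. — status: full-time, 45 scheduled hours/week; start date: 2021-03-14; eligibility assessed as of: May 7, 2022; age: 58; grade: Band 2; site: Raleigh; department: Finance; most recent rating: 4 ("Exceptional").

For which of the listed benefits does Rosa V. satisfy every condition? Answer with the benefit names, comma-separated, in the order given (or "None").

Legal Services Plan

Service from 2021-03-14 to May 7, 2022: 419 days.
Parking Benefit — 45 hrs/wk ≥ 15 ✓; grade Band 2 < Band 3 ✗ → not eligible.
Equipment Allowance — status full-time ✓; site Raleigh ✗ (not Osaka) → not eligible.
Legal Services Plan — status full-time ✓; service 419 days ≥ 45 days ✓ → eligible.
Mental Health Benefit — status full-time ✓; service 419 days < 24 months (≈720 days) ✗ → not eligible.
Paid Parental Leave — status full-time ✓; service 419 days ≥ 12 months (≈360 days) ✓; dept Finance ✗ → not eligible.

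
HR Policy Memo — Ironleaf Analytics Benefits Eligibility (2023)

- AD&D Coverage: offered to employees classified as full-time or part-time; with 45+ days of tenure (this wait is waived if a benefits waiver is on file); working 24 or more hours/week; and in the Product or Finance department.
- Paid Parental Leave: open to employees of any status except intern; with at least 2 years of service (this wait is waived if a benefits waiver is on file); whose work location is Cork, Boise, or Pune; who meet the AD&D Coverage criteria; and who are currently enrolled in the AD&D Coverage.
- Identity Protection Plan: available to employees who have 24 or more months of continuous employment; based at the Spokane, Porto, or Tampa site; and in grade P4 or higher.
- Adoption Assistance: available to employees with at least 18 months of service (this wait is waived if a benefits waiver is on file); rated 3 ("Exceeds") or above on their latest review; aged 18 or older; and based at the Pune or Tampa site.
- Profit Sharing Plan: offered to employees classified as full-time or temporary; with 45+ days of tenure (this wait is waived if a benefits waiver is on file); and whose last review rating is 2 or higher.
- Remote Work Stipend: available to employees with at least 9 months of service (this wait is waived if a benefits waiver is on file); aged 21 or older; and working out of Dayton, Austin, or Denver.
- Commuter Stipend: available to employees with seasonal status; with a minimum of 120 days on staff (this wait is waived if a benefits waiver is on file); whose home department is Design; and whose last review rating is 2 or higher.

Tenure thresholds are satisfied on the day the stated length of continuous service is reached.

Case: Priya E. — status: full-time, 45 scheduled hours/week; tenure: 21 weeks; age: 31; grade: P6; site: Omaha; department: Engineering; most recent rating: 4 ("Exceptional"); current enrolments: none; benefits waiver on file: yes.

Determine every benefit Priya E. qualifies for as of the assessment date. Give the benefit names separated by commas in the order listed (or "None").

Profit Sharing Plan

AD&D Coverage — status full-time ✓; benefits waiver on file ✓; 45 hrs/wk ≥ 24 ✓; dept Engineering ✗ → not eligible.
Paid Parental Leave — status full-time ✓ (not excluded); benefits waiver on file ✓; site Omaha ✗ (not Cork, Boise, or Pune) → not eligible.
Identity Protection Plan — service 21 weeks < 24 months (≈720 days) ✗ → not eligible.
Adoption Assistance — benefits waiver on file ✓; rating 4 ≥ 3 ✓; age 31 ≥ 18 ✓; site Omaha ✗ (not Pune or Tampa) → not eligible.
Profit Sharing Plan — status full-time ✓; benefits waiver on file ✓; rating 4 ≥ 2 ✓ → eligible.
Remote Work Stipend — benefits waiver on file ✓; age 31 ≥ 21 ✓; site Omaha ✗ (not Dayton, Austin, or Denver) → not eligible.
Commuter Stipend — status full-time ✗ (requires seasonal) → not eligible.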